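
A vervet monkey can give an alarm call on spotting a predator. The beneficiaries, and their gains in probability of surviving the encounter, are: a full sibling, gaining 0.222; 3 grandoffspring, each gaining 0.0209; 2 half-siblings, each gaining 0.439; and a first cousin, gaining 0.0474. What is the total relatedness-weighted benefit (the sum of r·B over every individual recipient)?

0.3521

r to a full sibling = 1/2 (full sibs share both parents — two paths of length 2: r = 2·(1/2)^2 = 1/2).
r to a grandoffspring = 0.25 (two parent–offspring links: r = (1/2)^2 = 1/4).
r to a half-sibling = 1/4 (half-sibs share one parent — one path of length 2: r = (1/2)^2 = 1/4).
r to a first cousin = 0.125 (first cousins share one grandparent pair — two paths of length 4: r = 2·(1/2)^4 = 1/8).
Summing one r·B term per recipient: 1·0.5·0.222 + 3·0.25·0.0209 + 2·0.25·0.439 + 1·0.125·0.0474 = 0.3521.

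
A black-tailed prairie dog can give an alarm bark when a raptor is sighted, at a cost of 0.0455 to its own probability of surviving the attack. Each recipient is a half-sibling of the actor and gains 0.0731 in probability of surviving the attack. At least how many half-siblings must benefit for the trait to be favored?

r to a half-sibling = 1/4 (half-sibs share one parent — one path of length 2: r = (1/2)^2 = 1/4).
Hamilton's rule: n·r·B > C  ⇒  n > C/(r·B) = 0.0455/(0.25·0.0731) = 2.49.
The smallest integer exceeding 2.49 is 3.

3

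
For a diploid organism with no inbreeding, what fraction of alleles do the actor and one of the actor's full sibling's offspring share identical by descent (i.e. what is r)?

Each parent–offspring link contributes a factor of 1/2, and independent paths through distinct common ancestors add.
Full aunt/uncle↔niece/nephew: two paths of length 3 through the shared grandparent pair: r = 2·(1/2)^3 = 1/4.

0.25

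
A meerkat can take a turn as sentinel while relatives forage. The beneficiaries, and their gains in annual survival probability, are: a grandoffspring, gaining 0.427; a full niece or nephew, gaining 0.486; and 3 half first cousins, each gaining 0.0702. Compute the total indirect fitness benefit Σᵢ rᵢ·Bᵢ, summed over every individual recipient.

r to a grandoffspring = 0.25 (two parent–offspring links: r = (1/2)^2 = 1/4).
r to a full niece or nephew = 1/4 (full aunt/uncle↔niece/nephew: two paths of length 3 through the shared grandparent pair: r = 2·(1/2)^3 = 1/4).
r to a half first cousin = 0.0625 (half first cousins share one grandparent — one path of length 4: r = (1/2)^4 = 1/16).
Summing one r·B term per recipient: 1·0.25·0.427 + 1·0.25·0.486 + 3·0.0625·0.0702 = 0.2414125.

0.2414125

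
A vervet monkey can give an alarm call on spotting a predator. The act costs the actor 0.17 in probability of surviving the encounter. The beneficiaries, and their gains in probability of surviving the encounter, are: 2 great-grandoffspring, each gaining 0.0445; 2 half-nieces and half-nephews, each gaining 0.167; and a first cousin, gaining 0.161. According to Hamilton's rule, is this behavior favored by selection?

No

Hamilton's rule: the trait is favored when the sum of r·B over every recipient exceeds the actor's cost C.
r to a great-grandoffspring = 1/8 (three parent–offspring links: r = (1/2)^3 = 1/8).
r to a half-niece or half-nephew = 1/8 (half-aunt/uncle↔niece/nephew: one path of length 3: r = (1/2)^3 = 1/8).
r to a first cousin = 0.125 (first cousins share one grandparent pair — two paths of length 4: r = 2·(1/2)^4 = 1/8).
Summing one r·B term per recipient: 2·0.125·0.0445 + 2·0.125·0.167 + 1·0.125·0.161 = 0.073.
0.073 < 0.17: the indirect benefit is less than the cost.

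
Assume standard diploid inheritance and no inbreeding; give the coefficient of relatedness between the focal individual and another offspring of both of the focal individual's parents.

Each parent–offspring link contributes a factor of 1/2, and independent paths through distinct common ancestors add.
Full sibs share both parents — two paths of length 2: r = 2·(1/2)^2 = 1/2.

0.5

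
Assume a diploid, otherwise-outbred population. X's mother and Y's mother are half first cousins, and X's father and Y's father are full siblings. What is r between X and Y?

Wright's path rule: contributions from independent ancestry routes add.
X and Y are related in two ways: half second cousins through their mothers (r = 1/64) and first cousins through their fathers (r = 1/8).
r = 1/64 + 1/8 = 9/64 = 0.140625.

0.140625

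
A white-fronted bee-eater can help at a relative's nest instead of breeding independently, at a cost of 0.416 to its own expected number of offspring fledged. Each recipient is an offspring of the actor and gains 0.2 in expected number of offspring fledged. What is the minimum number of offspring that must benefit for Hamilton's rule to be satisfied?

5

r to an offspring = 0.5 (one parent–offspring link: r = (1/2)^1 = 1/2).
Hamilton's rule: n·r·B > C  ⇒  n > C/(r·B) = 0.416/(0.5·0.2) = 4.16.
The smallest integer exceeding 4.16 is 5.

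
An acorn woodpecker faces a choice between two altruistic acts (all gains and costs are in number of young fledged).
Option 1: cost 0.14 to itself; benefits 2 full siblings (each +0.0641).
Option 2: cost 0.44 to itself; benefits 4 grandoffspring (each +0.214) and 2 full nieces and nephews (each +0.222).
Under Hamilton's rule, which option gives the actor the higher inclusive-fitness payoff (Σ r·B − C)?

Option 1

Option 1: r to a full sibling = 0.5.
Option 1: Σ r·B − C = (2·0.5·0.0641) − 0.14 = -0.0759.
Option 2: r to a grandoffspring = 0.25.
Option 2: r to a full niece or nephew = 0.25.
Option 2: Σ r·B − C = (4·0.25·0.214 + 2·0.25·0.222) − 0.44 = -0.115.
Option 1 has the higher net inclusive-fitness payoff.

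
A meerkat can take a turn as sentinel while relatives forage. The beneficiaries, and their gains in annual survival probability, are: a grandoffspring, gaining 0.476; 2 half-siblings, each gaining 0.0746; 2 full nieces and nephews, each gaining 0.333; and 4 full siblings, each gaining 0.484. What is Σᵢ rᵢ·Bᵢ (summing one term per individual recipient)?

r to a grandoffspring = 1/4 (two parent–offspring links: r = (1/2)^2 = 1/4).
r to a half-sibling = 1/4 (half-sibs share one parent — one path of length 2: r = (1/2)^2 = 1/4).
r to a full niece or nephew = 0.25 (full aunt/uncle↔niece/nephew: two paths of length 3 through the shared grandparent pair: r = 2·(1/2)^3 = 1/4).
r to a full sibling = 1/2 (full sibs share both parents — two paths of length 2: r = 2·(1/2)^2 = 1/2).
Summing one r·B term per recipient: 1·0.25·0.476 + 2·0.25·0.0746 + 2·0.25·0.333 + 4·0.5·0.484 = 1.2908.

1.2908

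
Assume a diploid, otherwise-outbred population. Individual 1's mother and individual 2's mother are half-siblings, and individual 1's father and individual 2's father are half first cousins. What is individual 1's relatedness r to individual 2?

0.078125

Wright's path rule: contributions from independent ancestry routes add.
Individual 1 and individual 2 are related in two ways: half first cousins through their mothers (r = 1/16) and half second cousins through their fathers (r = 1/64).
r = 1/16 + 1/64 = 5/64 = 0.078125.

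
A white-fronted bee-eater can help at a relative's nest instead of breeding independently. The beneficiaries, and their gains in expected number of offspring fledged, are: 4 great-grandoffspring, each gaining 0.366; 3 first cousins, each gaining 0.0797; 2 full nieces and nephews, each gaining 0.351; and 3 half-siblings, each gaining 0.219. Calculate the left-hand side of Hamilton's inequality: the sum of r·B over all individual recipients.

r to a great-grandoffspring = 1/8 (three parent–offspring links: r = (1/2)^3 = 1/8).
r to a first cousin = 0.125 (first cousins share one grandparent pair — two paths of length 4: r = 2·(1/2)^4 = 1/8).
r to a full niece or nephew = 0.25 (full aunt/uncle↔niece/nephew: two paths of length 3 through the shared grandparent pair: r = 2·(1/2)^3 = 1/4).
r to a half-sibling = 0.25 (half-sibs share one parent — one path of length 2: r = (1/2)^2 = 1/4).
Summing one r·B term per recipient: 4·0.125·0.366 + 3·0.125·0.0797 + 2·0.25·0.351 + 3·0.25·0.219 = 0.5526375.

0.5526375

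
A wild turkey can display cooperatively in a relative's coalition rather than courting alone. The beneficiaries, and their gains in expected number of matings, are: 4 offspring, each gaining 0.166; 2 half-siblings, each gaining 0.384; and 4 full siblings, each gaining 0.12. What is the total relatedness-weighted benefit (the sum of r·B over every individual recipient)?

r to an offspring = 1/2 (one parent–offspring link: r = (1/2)^1 = 1/2).
r to a half-sibling = 0.25 (half-sibs share one parent — one path of length 2: r = (1/2)^2 = 1/4).
r to a full sibling = 0.5 (full sibs share both parents — two paths of length 2: r = 2·(1/2)^2 = 1/2).
Summing one r·B term per recipient: 4·0.5·0.166 + 2·0.25·0.384 + 4·0.5·0.12 = 0.764.

0.764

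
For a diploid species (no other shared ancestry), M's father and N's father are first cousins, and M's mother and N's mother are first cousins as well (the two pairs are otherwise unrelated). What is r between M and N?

0.0625

Relatedness sums over independent paths through distinct common ancestors.
M and N are related in two ways: second cousins through their fathers (r = 1/32) and second cousins through their mothers (r = 1/32).
r = 1/32 + 1/32 = 0.0625.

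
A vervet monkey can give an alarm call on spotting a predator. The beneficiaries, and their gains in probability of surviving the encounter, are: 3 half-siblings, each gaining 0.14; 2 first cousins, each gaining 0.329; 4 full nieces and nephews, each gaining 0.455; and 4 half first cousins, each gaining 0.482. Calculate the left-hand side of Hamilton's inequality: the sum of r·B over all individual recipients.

0.76275

r to a half-sibling = 0.25 (half-sibs share one parent — one path of length 2: r = (1/2)^2 = 1/4).
r to a first cousin = 1/8 (first cousins share one grandparent pair — two paths of length 4: r = 2·(1/2)^4 = 1/8).
r to a full niece or nephew = 1/4 (full aunt/uncle↔niece/nephew: two paths of length 3 through the shared grandparent pair: r = 2·(1/2)^3 = 1/4).
r to a half first cousin = 0.0625 (half first cousins share one grandparent — one path of length 4: r = (1/2)^4 = 1/16).
Summing one r·B term per recipient: 3·0.25·0.14 + 2·0.125·0.329 + 4·0.25·0.455 + 4·0.0625·0.482 = 0.76275.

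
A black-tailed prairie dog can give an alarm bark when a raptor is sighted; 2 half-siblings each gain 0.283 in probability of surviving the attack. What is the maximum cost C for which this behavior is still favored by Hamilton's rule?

r to a half-sibling = 0.25 (half-sibs share one parent — one path of length 2: r = (1/2)^2 = 1/4).
Hamilton's rule: n·r·B > C, so the trait is favored while C < n·r·B = 2·0.25·0.283 = 0.1415.

0.1415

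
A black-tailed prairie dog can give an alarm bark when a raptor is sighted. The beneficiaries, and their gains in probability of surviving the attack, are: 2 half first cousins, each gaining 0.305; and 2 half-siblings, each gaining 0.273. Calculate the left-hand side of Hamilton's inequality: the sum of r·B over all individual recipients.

r to a half first cousin = 0.0625 (half first cousins share one grandparent — one path of length 4: r = (1/2)^4 = 1/16).
r to a half-sibling = 0.25 (half-sibs share one parent — one path of length 2: r = (1/2)^2 = 1/4).
Summing one r·B term per recipient: 2·0.0625·0.305 + 2·0.25·0.273 = 0.174625.

0.174625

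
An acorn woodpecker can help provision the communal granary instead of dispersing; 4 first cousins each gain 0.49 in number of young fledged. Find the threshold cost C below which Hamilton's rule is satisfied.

0.245

r to a first cousin = 0.125 (first cousins share one grandparent pair — two paths of length 4: r = 2·(1/2)^4 = 1/8).
Hamilton's rule: n·r·B > C, so the trait is favored while C < n·r·B = 4·0.125·0.49 = 0.245.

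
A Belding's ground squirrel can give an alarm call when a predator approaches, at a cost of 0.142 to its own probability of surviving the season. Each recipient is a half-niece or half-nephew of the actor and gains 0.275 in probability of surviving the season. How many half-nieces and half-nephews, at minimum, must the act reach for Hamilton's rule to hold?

5

r to a half-niece or half-nephew = 1/8 (half-aunt/uncle↔niece/nephew: one path of length 3: r = (1/2)^3 = 1/8).
Hamilton's rule: n·r·B > C  ⇒  n > C/(r·B) = 0.142/(0.125·0.275) = 4.131.
The smallest integer exceeding 4.131 is 5.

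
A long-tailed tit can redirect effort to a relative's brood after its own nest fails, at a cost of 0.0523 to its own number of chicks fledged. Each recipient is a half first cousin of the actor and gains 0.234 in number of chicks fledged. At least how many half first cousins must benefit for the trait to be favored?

4

r to a half first cousin = 1/16 (half first cousins share one grandparent — one path of length 4: r = (1/2)^4 = 1/16).
Hamilton's rule: n·r·B > C  ⇒  n > C/(r·B) = 0.0523/(0.0625·0.234) = 3.576.
The smallest integer exceeding 3.576 is 4.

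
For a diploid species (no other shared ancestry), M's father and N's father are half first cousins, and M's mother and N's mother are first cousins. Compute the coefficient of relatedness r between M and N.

0.046875

Relatedness sums over independent paths through distinct common ancestors.
M and N are related in two ways: half second cousins through their fathers (r = 1/64) and second cousins through their mothers (r = 1/32).
r = 1/64 + 1/32 = 0.046875.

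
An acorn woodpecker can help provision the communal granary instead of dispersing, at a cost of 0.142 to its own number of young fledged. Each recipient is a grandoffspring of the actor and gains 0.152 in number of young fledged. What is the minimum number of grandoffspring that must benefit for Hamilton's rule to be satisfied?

r to a grandoffspring = 0.25 (two parent–offspring links: r = (1/2)^2 = 1/4).
Hamilton's rule: n·r·B > C  ⇒  n > C/(r·B) = 0.142/(0.25·0.152) = 3.737.
The smallest integer exceeding 3.737 is 4.

4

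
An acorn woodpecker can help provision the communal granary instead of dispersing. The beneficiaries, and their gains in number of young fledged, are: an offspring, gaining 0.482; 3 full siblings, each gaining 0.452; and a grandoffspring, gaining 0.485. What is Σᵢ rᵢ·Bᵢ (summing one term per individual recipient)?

1.04025

r to an offspring = 0.5 (one parent–offspring link: r = (1/2)^1 = 1/2).
r to a full sibling = 1/2 (full sibs share both parents — two paths of length 2: r = 2·(1/2)^2 = 1/2).
r to a grandoffspring = 1/4 (two parent–offspring links: r = (1/2)^2 = 1/4).
Summing one r·B term per recipient: 1·0.5·0.482 + 3·0.5·0.452 + 1·0.25·0.485 = 1.04025.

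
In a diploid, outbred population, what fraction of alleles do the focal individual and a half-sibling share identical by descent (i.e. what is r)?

Each parent–offspring link contributes a factor of 1/2, and independent paths through distinct common ancestors add.
Half-sibs share one parent — one path of length 2: r = (1/2)^2 = 1/4.

0.25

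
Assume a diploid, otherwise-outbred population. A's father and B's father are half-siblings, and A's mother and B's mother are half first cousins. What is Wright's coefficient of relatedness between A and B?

Wright's path rule: contributions from independent ancestry routes add.
A and B are related in two ways: half first cousins through their fathers (r = 1/16) and half second cousins through their mothers (r = 1/64).
r = 1/16 + 1/64 = 0.078125.

0.078125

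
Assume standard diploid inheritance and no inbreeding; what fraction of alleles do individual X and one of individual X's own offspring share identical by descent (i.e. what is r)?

Each parent–offspring link contributes a factor of 1/2, and independent paths through distinct common ancestors add.
One parent–offspring link: r = (1/2)^1 = 1/2.

0.5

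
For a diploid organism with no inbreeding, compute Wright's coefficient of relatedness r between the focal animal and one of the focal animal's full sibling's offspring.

0.25

Each parent–offspring link contributes a factor of 1/2, and independent paths through distinct common ancestors add.
Full aunt/uncle↔niece/nephew: two paths of length 3 through the shared grandparent pair: r = 2·(1/2)^3 = 1/4.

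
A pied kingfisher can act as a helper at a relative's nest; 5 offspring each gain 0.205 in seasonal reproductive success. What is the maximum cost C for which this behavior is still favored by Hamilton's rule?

0.5125

r to an offspring = 1/2 (one parent–offspring link: r = (1/2)^1 = 1/2).
Hamilton's rule: n·r·B > C, so the trait is favored while C < n·r·B = 5·0.5·0.205 = 0.5125.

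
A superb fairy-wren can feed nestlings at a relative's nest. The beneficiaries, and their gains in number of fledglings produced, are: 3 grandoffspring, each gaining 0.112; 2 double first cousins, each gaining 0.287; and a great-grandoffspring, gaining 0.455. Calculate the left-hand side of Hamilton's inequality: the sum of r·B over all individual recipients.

r to a grandoffspring = 1/4 (two parent–offspring links: r = (1/2)^2 = 1/4).
r to a double first cousin = 0.25 (double first cousins share both grandparent pairs — four paths of length 4: r = 4·(1/2)^4 = 1/4).
r to a great-grandoffspring = 1/8 (three parent–offspring links: r = (1/2)^3 = 1/8).
Summing one r·B term per recipient: 3·0.25·0.112 + 2·0.25·0.287 + 1·0.125·0.455 = 0.284375.

0.284375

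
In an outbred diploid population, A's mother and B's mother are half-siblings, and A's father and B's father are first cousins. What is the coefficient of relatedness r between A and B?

0.09375

Wright's path rule: contributions from independent ancestry routes add.
A and B are related in two ways: half first cousins through their mothers (r = 1/16) and second cousins through their fathers (r = 1/32).
r = 1/16 + 1/32 = 0.09375.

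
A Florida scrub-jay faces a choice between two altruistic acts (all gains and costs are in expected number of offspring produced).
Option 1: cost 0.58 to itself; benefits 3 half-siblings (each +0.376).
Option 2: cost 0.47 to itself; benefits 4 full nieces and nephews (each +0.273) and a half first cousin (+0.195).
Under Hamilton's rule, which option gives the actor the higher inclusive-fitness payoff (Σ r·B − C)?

Option 1: r to a half-sibling = 0.25.
Option 1: Σ r·B − C = (3·0.25·0.376) − 0.58 = -0.298.
Option 2: r to a full niece or nephew = 0.25.
Option 2: r to a half first cousin = 0.0625.
Option 2: Σ r·B − C = (4·0.25·0.273 + 1·0.0625·0.195) − 0.47 = -0.1848125.
Option 2 has the higher net inclusive-fitness payoff.

Option 2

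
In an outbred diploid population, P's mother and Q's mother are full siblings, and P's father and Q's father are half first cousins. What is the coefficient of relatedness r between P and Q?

0.140625

Relatedness sums over independent paths through distinct common ancestors.
P and Q are related in two ways: first cousins through their mothers (r = 1/8) and half second cousins through their fathers (r = 1/64).
r = 1/8 + 1/64 = 9/64 = 0.140625.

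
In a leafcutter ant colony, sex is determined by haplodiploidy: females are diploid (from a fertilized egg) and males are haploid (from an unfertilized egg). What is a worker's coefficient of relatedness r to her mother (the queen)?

One meiotic link between diploid queen and diploid daughter: r = 1/2.

0.5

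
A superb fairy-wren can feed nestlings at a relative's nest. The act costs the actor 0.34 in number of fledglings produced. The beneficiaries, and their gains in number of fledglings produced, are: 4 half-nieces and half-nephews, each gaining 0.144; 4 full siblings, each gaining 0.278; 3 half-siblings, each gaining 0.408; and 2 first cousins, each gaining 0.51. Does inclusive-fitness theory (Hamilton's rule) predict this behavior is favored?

Hamilton's rule: the trait is favored when the sum of r·B over every recipient exceeds the actor's cost C.
r to a half-niece or half-nephew = 0.125 (half-aunt/uncle↔niece/nephew: one path of length 3: r = (1/2)^3 = 1/8).
r to a full sibling = 1/2 (full sibs share both parents — two paths of length 2: r = 2·(1/2)^2 = 1/2).
r to a half-sibling = 1/4 (half-sibs share one parent — one path of length 2: r = (1/2)^2 = 1/4).
r to a first cousin = 1/8 (first cousins share one grandparent pair — two paths of length 4: r = 2·(1/2)^4 = 1/8).
Summing one r·B term per recipient: 4·0.125·0.144 + 4·0.5·0.278 + 3·0.25·0.408 + 2·0.125·0.51 = 1.0615.
1.0615 > 0.34: the indirect benefit exceeds the cost.

Yes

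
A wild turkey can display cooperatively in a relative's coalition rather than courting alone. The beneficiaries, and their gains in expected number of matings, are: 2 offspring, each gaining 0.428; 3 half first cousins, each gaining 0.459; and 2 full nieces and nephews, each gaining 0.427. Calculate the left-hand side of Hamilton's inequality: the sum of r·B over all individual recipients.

0.7275625

r to an offspring = 0.5 (one parent–offspring link: r = (1/2)^1 = 1/2).
r to a half first cousin = 0.0625 (half first cousins share one grandparent — one path of length 4: r = (1/2)^4 = 1/16).
r to a full niece or nephew = 0.25 (full aunt/uncle↔niece/nephew: two paths of length 3 through the shared grandparent pair: r = 2·(1/2)^3 = 1/4).
Summing one r·B term per recipient: 2·0.5·0.428 + 3·0.0625·0.459 + 2·0.25·0.427 = 0.7275625.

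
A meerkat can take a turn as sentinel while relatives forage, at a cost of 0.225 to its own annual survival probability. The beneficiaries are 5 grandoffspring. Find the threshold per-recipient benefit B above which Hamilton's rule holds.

r to a grandoffspring = 1/4 (two parent–offspring links: r = (1/2)^2 = 1/4).
Hamilton's rule with n recipients of equal r: n·r·B > C, so B > C/(n·r) = 0.225/(5·0.25) = 0.18.

0.18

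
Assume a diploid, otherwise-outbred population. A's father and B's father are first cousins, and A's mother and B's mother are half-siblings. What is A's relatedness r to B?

Wright's path rule: contributions from independent ancestry routes add.
A and B are related in two ways: second cousins through their fathers (r = 1/32) and half first cousins through their mothers (r = 1/16).
r = 1/32 + 1/16 = 3/32 = 0.09375.

0.09375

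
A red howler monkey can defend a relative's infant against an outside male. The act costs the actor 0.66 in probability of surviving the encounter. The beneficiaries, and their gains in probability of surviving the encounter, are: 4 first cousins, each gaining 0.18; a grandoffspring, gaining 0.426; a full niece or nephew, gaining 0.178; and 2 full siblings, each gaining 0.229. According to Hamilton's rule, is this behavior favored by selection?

No

Hamilton's rule: the trait is favored when the sum of r·B over every recipient exceeds the actor's cost C.
r to a first cousin = 0.125 (first cousins share one grandparent pair — two paths of length 4: r = 2·(1/2)^4 = 1/8).
r to a grandoffspring = 0.25 (two parent–offspring links: r = (1/2)^2 = 1/4).
r to a full niece or nephew = 1/4 (full aunt/uncle↔niece/nephew: two paths of length 3 through the shared grandparent pair: r = 2·(1/2)^3 = 1/4).
r to a full sibling = 1/2 (full sibs share both parents — two paths of length 2: r = 2·(1/2)^2 = 1/2).
Summing one r·B term per recipient: 4·0.125·0.18 + 1·0.25·0.426 + 1·0.25·0.178 + 2·0.5·0.229 = 0.47.
0.47 < 0.66: the indirect benefit is less than the cost.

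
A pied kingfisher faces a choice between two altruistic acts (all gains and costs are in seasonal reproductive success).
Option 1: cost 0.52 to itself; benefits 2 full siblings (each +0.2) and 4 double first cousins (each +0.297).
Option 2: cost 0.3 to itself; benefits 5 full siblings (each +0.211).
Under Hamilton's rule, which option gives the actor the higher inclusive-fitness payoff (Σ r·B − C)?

Option 1: r to a full sibling = 0.5.
Option 1: r to a double first cousin = 0.25.
Option 1: Σ r·B − C = (2·0.5·0.2 + 4·0.25·0.297) − 0.52 = -0.023.
Option 2: r to a full sibling = 0.5.
Option 2: Σ r·B − C = (5·0.5·0.211) − 0.3 = 0.2275.
Option 2 has the higher net inclusive-fitness payoff.

Option 2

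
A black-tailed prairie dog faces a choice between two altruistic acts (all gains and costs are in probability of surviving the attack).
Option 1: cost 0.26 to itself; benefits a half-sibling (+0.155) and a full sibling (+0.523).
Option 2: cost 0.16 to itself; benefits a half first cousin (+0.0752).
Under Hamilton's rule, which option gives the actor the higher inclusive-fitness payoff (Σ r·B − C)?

Option 1: r to a half-sibling = 0.25.
Option 1: r to a full sibling = 0.5.
Option 1: Σ r·B − C = (1·0.25·0.155 + 1·0.5·0.523) − 0.26 = 0.04025.
Option 2: r to a half first cousin = 0.0625.
Option 2: Σ r·B − C = (1·0.0625·0.0752) − 0.16 = -0.1553.
Option 1 has the higher net inclusive-fitness payoff.

Option 1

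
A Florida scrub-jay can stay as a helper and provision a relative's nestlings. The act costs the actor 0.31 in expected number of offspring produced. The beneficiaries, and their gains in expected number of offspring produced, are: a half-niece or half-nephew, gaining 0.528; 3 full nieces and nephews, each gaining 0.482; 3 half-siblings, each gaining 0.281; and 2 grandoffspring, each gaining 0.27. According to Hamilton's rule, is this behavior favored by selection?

Hamilton's rule: the trait is favored when the sum of r·B over every recipient exceeds the actor's cost C.
r to a half-niece or half-nephew = 1/8 (half-aunt/uncle↔niece/nephew: one path of length 3: r = (1/2)^3 = 1/8).
r to a full niece or nephew = 0.25 (full aunt/uncle↔niece/nephew: two paths of length 3 through the shared grandparent pair: r = 2·(1/2)^3 = 1/4).
r to a half-sibling = 1/4 (half-sibs share one parent — one path of length 2: r = (1/2)^2 = 1/4).
r to a grandoffspring = 1/4 (two parent–offspring links: r = (1/2)^2 = 1/4).
Summing one r·B term per recipient: 1·0.125·0.528 + 3·0.25·0.482 + 3·0.25·0.281 + 2·0.25·0.27 = 0.77325.
0.77325 > 0.31: the indirect benefit exceeds the cost.

Yes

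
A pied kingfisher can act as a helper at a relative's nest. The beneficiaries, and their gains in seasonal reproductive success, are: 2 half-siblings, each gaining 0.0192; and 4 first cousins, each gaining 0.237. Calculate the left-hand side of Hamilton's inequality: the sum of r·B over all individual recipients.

r to a half-sibling = 0.25 (half-sibs share one parent — one path of length 2: r = (1/2)^2 = 1/4).
r to a first cousin = 0.125 (first cousins share one grandparent pair — two paths of length 4: r = 2·(1/2)^4 = 1/8).
Summing one r·B term per recipient: 2·0.25·0.0192 + 4·0.125·0.237 = 0.1281.

0.1281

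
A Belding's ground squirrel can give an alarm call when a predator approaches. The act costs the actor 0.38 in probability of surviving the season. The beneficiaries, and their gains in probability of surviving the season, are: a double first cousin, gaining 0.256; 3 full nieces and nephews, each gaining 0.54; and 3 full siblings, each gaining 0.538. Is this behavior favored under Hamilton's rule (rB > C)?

Hamilton's rule: the trait is favored when the sum of r·B over every recipient exceeds the actor's cost C.
r to a double first cousin = 0.25 (double first cousins share both grandparent pairs — four paths of length 4: r = 4·(1/2)^4 = 1/4).
r to a full niece or nephew = 0.25 (full aunt/uncle↔niece/nephew: two paths of length 3 through the shared grandparent pair: r = 2·(1/2)^3 = 1/4).
r to a full sibling = 0.5 (full sibs share both parents — two paths of length 2: r = 2·(1/2)^2 = 1/2).
Summing one r·B term per recipient: 1·0.25·0.256 + 3·0.25·0.54 + 3·0.5·0.538 = 1.276.
1.276 > 0.38: the indirect benefit exceeds the cost.

Yes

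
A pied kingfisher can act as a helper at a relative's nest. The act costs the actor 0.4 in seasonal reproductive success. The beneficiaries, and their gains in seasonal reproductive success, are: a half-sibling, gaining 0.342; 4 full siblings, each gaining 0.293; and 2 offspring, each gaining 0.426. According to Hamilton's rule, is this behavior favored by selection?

Yes

Hamilton's rule: the trait is favored when the sum of r·B over every recipient exceeds the actor's cost C.
r to a half-sibling = 1/4 (half-sibs share one parent — one path of length 2: r = (1/2)^2 = 1/4).
r to a full sibling = 1/2 (full sibs share both parents — two paths of length 2: r = 2·(1/2)^2 = 1/2).
r to an offspring = 1/2 (one parent–offspring link: r = (1/2)^1 = 1/2).
Summing one r·B term per recipient: 1·0.25·0.342 + 4·0.5·0.293 + 2·0.5·0.426 = 1.0975.
1.0975 > 0.4: the indirect benefit exceeds the cost.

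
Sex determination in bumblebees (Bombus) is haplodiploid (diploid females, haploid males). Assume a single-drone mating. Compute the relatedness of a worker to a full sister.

Haplodiploid full sisters inherit their father's entire haploid genome identically (contributing 1/2) and on average half of their mother's contribution (1/2 · 1/2 = 1/4); r = 1/2 + 1/4 = 3/4.

0.75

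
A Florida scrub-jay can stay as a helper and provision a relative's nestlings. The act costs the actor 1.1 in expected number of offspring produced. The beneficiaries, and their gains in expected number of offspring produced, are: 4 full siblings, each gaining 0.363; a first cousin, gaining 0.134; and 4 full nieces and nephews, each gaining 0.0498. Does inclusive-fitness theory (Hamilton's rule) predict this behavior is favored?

No

Hamilton's rule: the trait is favored when the sum of r·B over every recipient exceeds the actor's cost C.
r to a full sibling = 0.5 (full sibs share both parents — two paths of length 2: r = 2·(1/2)^2 = 1/2).
r to a first cousin = 1/8 (first cousins share one grandparent pair — two paths of length 4: r = 2·(1/2)^4 = 1/8).
r to a full niece or nephew = 1/4 (full aunt/uncle↔niece/nephew: two paths of length 3 through the shared grandparent pair: r = 2·(1/2)^3 = 1/4).
Summing one r·B term per recipient: 4·0.5·0.363 + 1·0.125·0.134 + 4·0.25·0.0498 = 0.79255.
0.79255 < 1.1: the indirect benefit is less than the cost.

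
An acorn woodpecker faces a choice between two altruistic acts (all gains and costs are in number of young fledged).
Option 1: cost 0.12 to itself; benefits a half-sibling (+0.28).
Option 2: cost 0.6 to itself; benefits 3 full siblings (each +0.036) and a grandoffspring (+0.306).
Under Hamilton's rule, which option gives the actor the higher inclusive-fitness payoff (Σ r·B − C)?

Option 1

Option 1: r to a half-sibling = 0.25.
Option 1: Σ r·B − C = (1·0.25·0.28) − 0.12 = -0.05.
Option 2: r to a full sibling = 0.5.
Option 2: r to a grandoffspring = 0.25.
Option 2: Σ r·B − C = (3·0.5·0.036 + 1·0.25·0.306) − 0.6 = -0.4695.
Option 1 has the higher net inclusive-fitness payoff.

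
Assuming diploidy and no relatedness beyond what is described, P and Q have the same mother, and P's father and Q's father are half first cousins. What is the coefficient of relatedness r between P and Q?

Relatedness sums over independent paths through distinct common ancestors.
P and Q are related in two ways: half-sibs through their shared mother (r = 1/4) and half second cousins through their fathers (r = 1/64).
r = 1/4 + 1/64 = 0.265625.

0.265625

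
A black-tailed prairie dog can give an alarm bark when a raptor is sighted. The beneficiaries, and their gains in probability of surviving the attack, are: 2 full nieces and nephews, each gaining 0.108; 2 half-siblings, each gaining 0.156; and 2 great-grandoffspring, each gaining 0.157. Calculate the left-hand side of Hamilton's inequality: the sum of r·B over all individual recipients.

0.17125

r to a full niece or nephew = 0.25 (full aunt/uncle↔niece/nephew: two paths of length 3 through the shared grandparent pair: r = 2·(1/2)^3 = 1/4).
r to a half-sibling = 1/4 (half-sibs share one parent — one path of length 2: r = (1/2)^2 = 1/4).
r to a great-grandoffspring = 1/8 (three parent–offspring links: r = (1/2)^3 = 1/8).
Summing one r·B term per recipient: 2·0.25·0.108 + 2·0.25·0.156 + 2·0.125·0.157 = 0.17125.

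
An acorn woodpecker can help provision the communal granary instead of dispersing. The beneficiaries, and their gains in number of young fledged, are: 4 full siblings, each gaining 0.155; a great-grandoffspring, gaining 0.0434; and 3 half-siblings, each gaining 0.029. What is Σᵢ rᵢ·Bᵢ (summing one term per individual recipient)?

r to a full sibling = 0.5 (full sibs share both parents — two paths of length 2: r = 2·(1/2)^2 = 1/2).
r to a great-grandoffspring = 1/8 (three parent–offspring links: r = (1/2)^3 = 1/8).
r to a half-sibling = 0.25 (half-sibs share one parent — one path of length 2: r = (1/2)^2 = 1/4).
Summing one r·B term per recipient: 4·0.5·0.155 + 1·0.125·0.0434 + 3·0.25·0.029 = 0.337175.

0.337175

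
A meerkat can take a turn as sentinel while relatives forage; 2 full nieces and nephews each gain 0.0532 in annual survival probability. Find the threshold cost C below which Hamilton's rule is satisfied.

r to a full niece or nephew = 0.25 (full aunt/uncle↔niece/nephew: two paths of length 3 through the shared grandparent pair: r = 2·(1/2)^3 = 1/4).
Hamilton's rule: n·r·B > C, so the trait is favored while C < n·r·B = 2·0.25·0.0532 = 0.0266.

0.0266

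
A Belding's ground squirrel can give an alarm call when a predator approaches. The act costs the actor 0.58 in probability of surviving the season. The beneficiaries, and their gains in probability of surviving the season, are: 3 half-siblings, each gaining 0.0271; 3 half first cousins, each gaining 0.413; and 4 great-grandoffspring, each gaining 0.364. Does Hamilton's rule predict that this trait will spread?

Hamilton's rule: the trait is favored when the sum of r·B over every recipient exceeds the actor's cost C.
r to a half-sibling = 0.25 (half-sibs share one parent — one path of length 2: r = (1/2)^2 = 1/4).
r to a half first cousin = 0.0625 (half first cousins share one grandparent — one path of length 4: r = (1/2)^4 = 1/16).
r to a great-grandoffspring = 1/8 (three parent–offspring links: r = (1/2)^3 = 1/8).
Summing one r·B term per recipient: 3·0.25·0.0271 + 3·0.0625·0.413 + 4·0.125·0.364 = 0.2797625.
0.2797625 < 0.58: the indirect benefit is less than the cost.

No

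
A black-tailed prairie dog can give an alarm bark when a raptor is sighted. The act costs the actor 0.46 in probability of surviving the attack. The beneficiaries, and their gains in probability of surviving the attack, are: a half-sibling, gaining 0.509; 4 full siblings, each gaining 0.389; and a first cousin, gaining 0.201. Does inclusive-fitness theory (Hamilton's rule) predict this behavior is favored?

Hamilton's rule: the trait is favored when the sum of r·B over every recipient exceeds the actor's cost C.
r to a half-sibling = 1/4 (half-sibs share one parent — one path of length 2: r = (1/2)^2 = 1/4).
r to a full sibling = 1/2 (full sibs share both parents — two paths of length 2: r = 2·(1/2)^2 = 1/2).
r to a first cousin = 0.125 (first cousins share one grandparent pair — two paths of length 4: r = 2·(1/2)^4 = 1/8).
Summing one r·B term per recipient: 1·0.25·0.509 + 4·0.5·0.389 + 1·0.125·0.201 = 0.930375.
0.930375 > 0.46: the indirect benefit exceeds the cost.

Yes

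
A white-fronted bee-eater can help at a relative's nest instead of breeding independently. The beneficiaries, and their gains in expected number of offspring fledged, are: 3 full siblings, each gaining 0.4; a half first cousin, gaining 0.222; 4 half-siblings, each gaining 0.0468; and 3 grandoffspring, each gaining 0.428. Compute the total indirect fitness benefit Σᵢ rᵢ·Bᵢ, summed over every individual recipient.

r to a full sibling = 1/2 (full sibs share both parents — two paths of length 2: r = 2·(1/2)^2 = 1/2).
r to a half first cousin = 1/16 (half first cousins share one grandparent — one path of length 4: r = (1/2)^4 = 1/16).
r to a half-sibling = 0.25 (half-sibs share one parent — one path of length 2: r = (1/2)^2 = 1/4).
r to a grandoffspring = 1/4 (two parent–offspring links: r = (1/2)^2 = 1/4).
Summing one r·B term per recipient: 3·0.5·0.4 + 1·0.0625·0.222 + 4·0.25·0.0468 + 3·0.25·0.428 = 0.981675.

0.981675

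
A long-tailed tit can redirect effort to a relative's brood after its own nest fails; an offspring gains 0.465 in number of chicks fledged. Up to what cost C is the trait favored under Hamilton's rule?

r to an offspring = 1/2 (one parent–offspring link: r = (1/2)^1 = 1/2).
Hamilton's rule: n·r·B > C, so the trait is favored while C < n·r·B = 1·0.5·0.465 = 0.2325.

0.2325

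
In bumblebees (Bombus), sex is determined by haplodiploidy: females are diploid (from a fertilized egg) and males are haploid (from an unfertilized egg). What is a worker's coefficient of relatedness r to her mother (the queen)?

One meiotic link between diploid queen and diploid daughter: r = 1/2.

0.5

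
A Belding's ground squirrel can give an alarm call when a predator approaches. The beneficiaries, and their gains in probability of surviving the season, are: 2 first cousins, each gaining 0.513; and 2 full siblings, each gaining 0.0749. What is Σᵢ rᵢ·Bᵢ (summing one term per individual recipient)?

r to a first cousin = 1/8 (first cousins share one grandparent pair — two paths of length 4: r = 2·(1/2)^4 = 1/8).
r to a full sibling = 1/2 (full sibs share both parents — two paths of length 2: r = 2·(1/2)^2 = 1/2).
Summing one r·B term per recipient: 2·0.125·0.513 + 2·0.5·0.0749 = 0.20315.

0.20315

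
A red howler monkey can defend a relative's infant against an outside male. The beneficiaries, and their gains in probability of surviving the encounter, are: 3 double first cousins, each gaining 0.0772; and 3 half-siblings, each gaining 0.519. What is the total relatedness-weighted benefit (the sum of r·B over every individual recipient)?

r to a double first cousin = 1/4 (double first cousins share both grandparent pairs — four paths of length 4: r = 4·(1/2)^4 = 1/4).
r to a half-sibling = 1/4 (half-sibs share one parent — one path of length 2: r = (1/2)^2 = 1/4).
Summing one r·B term per recipient: 3·0.25·0.0772 + 3·0.25·0.519 = 0.44715.

0.44715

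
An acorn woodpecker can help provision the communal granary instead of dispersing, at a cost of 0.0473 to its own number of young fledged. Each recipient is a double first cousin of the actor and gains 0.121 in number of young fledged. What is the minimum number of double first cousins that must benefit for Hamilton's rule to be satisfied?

2

r to a double first cousin = 1/4 (double first cousins share both grandparent pairs — four paths of length 4: r = 4·(1/2)^4 = 1/4).
Hamilton's rule: n·r·B > C  ⇒  n > C/(r·B) = 0.0473/(0.25·0.121) = 1.564.
The smallest integer exceeding 1.564 is 2.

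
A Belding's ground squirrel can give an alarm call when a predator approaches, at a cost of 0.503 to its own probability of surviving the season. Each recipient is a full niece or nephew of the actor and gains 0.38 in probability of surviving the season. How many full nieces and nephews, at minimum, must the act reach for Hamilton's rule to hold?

r to a full niece or nephew = 1/4 (full aunt/uncle↔niece/nephew: two paths of length 3 through the shared grandparent pair: r = 2·(1/2)^3 = 1/4).
Hamilton's rule: n·r·B > C  ⇒  n > C/(r·B) = 0.503/(0.25·0.38) = 5.295.
The smallest integer exceeding 5.295 is 6.

6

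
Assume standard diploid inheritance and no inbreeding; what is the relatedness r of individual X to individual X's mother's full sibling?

0.25

Each parent–offspring link contributes a factor of 1/2, and independent paths through distinct common ancestors add.
Full aunt/uncle↔niece/nephew: two paths of length 3 through the shared grandparent pair: r = 2·(1/2)^3 = 1/4.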